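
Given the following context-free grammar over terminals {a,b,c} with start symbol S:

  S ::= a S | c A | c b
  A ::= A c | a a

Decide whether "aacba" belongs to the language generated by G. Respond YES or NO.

CNF form of G:
  S -> T0 A | T0 T2 | T1 S
  A -> A T0 | T1 T1
  T0 -> c
  T1 -> a
  T2 -> b

CYK fill:
  cell(0,0) a: {T1}  orig:{}
  cell(1,1) a: {T1}  orig:{}
  cell(2,2) c: {T0}  orig:{}
  cell(3,3) b: {T2}  orig:{}
  cell(4,4) a: {T1}  orig:{}
  cell(0,1) aa: {A}
  cell(1,2) ac: ∅
  cell(2,3) cb: {S}
  cell(3,4) ba: ∅
  cell(0,2) aac: {A}
  cell(1,3) acb: {S}
  cell(2,4) cba: ∅
  cell(0,3) aacb: {S}
  cell(1,4) acba: ∅
  cell(0,4) aacba: ∅

S ∉ T[0,4] ⇒ NO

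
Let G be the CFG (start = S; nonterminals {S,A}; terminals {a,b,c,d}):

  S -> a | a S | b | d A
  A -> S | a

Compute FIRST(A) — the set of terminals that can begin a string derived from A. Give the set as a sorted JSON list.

FIRST iteration:
iter 1:
  A via A→a: +{a}
  S via S→a: +{a}
  S via S→b: +{b}
  S via S→d A: +{d}
  FIRST[S]={a,b,d}  FIRST[A]={a}
iter 2:
  A via A→S: +{b,d}
  FIRST[S]={a,b,d}  FIRST[A]={a,b,d}
iter 3: — fixpoint
  FIRST[S]={a,b,d}  FIRST[A]={a,b,d}

FIRST(A) = ["a", "b", "d"]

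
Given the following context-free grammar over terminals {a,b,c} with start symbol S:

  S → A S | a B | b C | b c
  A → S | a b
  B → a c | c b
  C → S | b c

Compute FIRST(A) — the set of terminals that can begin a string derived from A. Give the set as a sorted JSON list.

FIRST iteration:
[1]
  A via A→a b: +{a}
  B via B→a c: +{a}
  B via B→c b: +{c}
  C via C→b c: +{b}
  S via S→A S: +{a}
  S via S→b C: +{b}
  FIRST[S]={a,b}  FIRST[A]={a}  FIRST[B]={a,c}  FIRST[C]={b}
[2]
  A via A→S: +{b}
  C via C→S: +{a}
  FIRST[S]={a,b}  FIRST[A]={a,b}  FIRST[B]={a,c}  FIRST[C]={a,b}
[3] — fixpoint
  FIRST[S]={a,b}  FIRST[A]={a,b}  FIRST[B]={a,c}  FIRST[C]={a,b}

FIRST(A) = ["a", "b"]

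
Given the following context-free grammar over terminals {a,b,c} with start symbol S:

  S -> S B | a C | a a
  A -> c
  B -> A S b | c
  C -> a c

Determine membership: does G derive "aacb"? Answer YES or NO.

CNF form of G:
  S -> S B | T1 C | T1 T1
  A -> c
  B -> A X3 | c
  C -> T1 T2
  T0 -> b
  T1 -> a
  T2 -> c
  X3 -> S T0

CYK table (by increasing span):
  T[0,0] 'a' = {T1}  orig:{}
  T[1,1] 'a' = {T1}  orig:{}
  T[2,2] 'c' = {A,B,T2}  orig:{A,B}
  T[3,3] 'b' = {T0}  orig:{}
  T[0,1] 'aa' = {S}
  T[1,2] 'ac' = {C}
  T[2,3] 'cb' = ∅
  T[0,2] 'aac' = {S}
  T[1,3] 'acb' = ∅
  T[0,3] 'aacb' = {X3}  orig:{}

S ∉ T[0,3] ⇒ NO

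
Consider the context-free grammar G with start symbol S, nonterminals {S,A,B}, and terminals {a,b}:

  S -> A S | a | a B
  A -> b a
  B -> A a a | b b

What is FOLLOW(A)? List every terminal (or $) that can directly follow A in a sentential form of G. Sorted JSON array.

Compute FIRST by fixpoint:
iter 1:
  A via A→b a: +{b}
  B via B→A a a: +{b}
  S via S→A S: +{b}
  S via S→a: +{a}
  S: {a,b}  A: {b}  B: {b}
iter 2: (stable)
  S: {a,b}  A: {b}  B: {b}

FOLLOW iteration:
seed FOLLOW(S) with $
round 1:
  B→A a a: FOLLOW(A) ⊇ FIRST(a) = {a}; new: +{a}
  S→A S: FOLLOW(A) ⊇ FIRST(S) = {a,b}; new: +{b}
  S→a B: FOLLOW(B) ⊇ FOLLOW(S) ⊇ {$}; new: +{$}
  FOLLOW(S)={$}  FOLLOW(A)={a,b}  FOLLOW(B)={$}
round 2: (stable)
  FOLLOW(S)={$}  FOLLOW(A)={a,b}  FOLLOW(B)={$}

FOLLOW(A) = ["a", "b"]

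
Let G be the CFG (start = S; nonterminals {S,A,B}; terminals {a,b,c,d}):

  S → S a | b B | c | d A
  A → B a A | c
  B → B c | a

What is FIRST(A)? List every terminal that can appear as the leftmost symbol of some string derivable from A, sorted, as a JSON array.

Compute FIRST by fixpoint:
round 1:
  A via A→c: +{c}
  B via B→a: +{a}
  S via S→b B: +{b}
  S via S→c: +{c}
  S via S→d A: +{d}
  FIRST(S)={b,c,d}  FIRST(A)={c}  FIRST(B)={a}
round 2:
  A via A→B a A: +{a}
  FIRST(S)={b,c,d}  FIRST(A)={a,c}  FIRST(B)={a}
round 3: (stable)
  FIRST(S)={b,c,d}  FIRST(A)={a,c}  FIRST(B)={a}

FIRST(A) = ["a", "c"]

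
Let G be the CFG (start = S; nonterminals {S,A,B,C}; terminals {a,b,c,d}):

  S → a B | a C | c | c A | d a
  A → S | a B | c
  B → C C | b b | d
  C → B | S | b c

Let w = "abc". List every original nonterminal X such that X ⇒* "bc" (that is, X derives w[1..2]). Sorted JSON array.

CNF form of G:
  S -> T0 B | T0 C | T1 A | T2 T0 | c
  A -> T0 B | T0 C | T1 A | T2 T0 | c
  B -> C C | T3 T3 | d
  C -> C C | T0 B | T0 C | T1 A | T2 T0 | T3 T1 | T3 T3 | c | d
  T0 -> a
  T1 -> c
  T2 -> d
  T3 -> b

Fill CYK table bottom-up, restricted to cells inside w[1..2]:
  cell(1,1) b: {T3}  orig:{}
  cell(2,2) c: {A,C,S,T1}  orig:{A,C,S}
  cell(1,2) bc: {C}

Original NTs in T[1,2] deriving "bc": ["C"]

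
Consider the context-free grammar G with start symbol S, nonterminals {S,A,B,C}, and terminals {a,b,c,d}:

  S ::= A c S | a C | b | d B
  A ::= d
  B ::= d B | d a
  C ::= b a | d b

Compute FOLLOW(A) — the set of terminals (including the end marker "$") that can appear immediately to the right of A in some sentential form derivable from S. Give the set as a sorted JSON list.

Compute FIRST by fixpoint:
iter 1:
  A via A→d: +{d}
  B via B→d B: +{d}
  C via C→b a: +{b}
  C via C→d b: +{d}
  S via S→A c S: +{d}
  S via S→a C: +{a}
  S via S→b: +{b}
  S: {a,b,d}  A: {d}  B: {d}  C: {b,d}
iter 2: done
  S: {a,b,d}  A: {d}  B: {d}  C: {b,d}

FOLLOW sets:
initialize: $ ∈ FOLLOW(S)
round 1:
  S→A c S: FOLLOW(A) ⊇ FIRST(c) = {c}; new: +{c}
  S→a C: FOLLOW(C) ⊇ FOLLOW(S) ⊇ {$}; new: +{$}
  S→d B: FOLLOW(B) ⊇ FOLLOW(S) ⊇ {$}; new: +{$}
  FOLLOW(S)={$}  FOLLOW(A)={c}  FOLLOW(B)={$}  FOLLOW(C)={$}
round 2: — fixpoint
  FOLLOW(S)={$}  FOLLOW(A)={c}  FOLLOW(B)={$}  FOLLOW(C)={$}

FOLLOW(A) = ["c"]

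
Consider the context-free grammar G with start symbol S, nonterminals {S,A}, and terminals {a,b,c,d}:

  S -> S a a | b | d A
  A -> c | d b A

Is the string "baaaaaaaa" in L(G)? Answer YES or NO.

Convert to CNF:
  S -> S X4 | T0 A | b
  A -> T0 X3 | c
  T0 -> d
  T1 -> b
  T2 -> a
  X3 -> T1 A
  X4 -> T2 T2

CYK fill:
  T[0,0] 'b' = {S,T1}  orig:{S}
  T[1,1] 'a' = {T2}  orig:{}
  T[2,2] 'a' = {T2}  orig:{}
  T[3,3] 'a' = {T2}  orig:{}
  T[4,4] 'a' = {T2}  orig:{}
  T[5,5] 'a' = {T2}  orig:{}
  T[6,6] 'a' = {T2}  orig:{}
  T[7,7] 'a' = {T2}  orig:{}
  T[8,8] 'a' = {T2}  orig:{}
  T[0,1] 'ba' = ∅
  T[1,2] 'aa' = {X4}  orig:{}
  T[2,3] 'aa' = {X4}  orig:{}
  T[3,4] 'aa' = {X4}  orig:{}
  T[4,5] 'aa' = {X4}  orig:{}
  T[5,6] 'aa' = {X4}  orig:{}
  T[6,7] 'aa' = {X4}  orig:{}
  T[7,8] 'aa' = {X4}  orig:{}
  T[0,2] 'baa' = {S}
  T[1,3] 'aaa' = ∅
  T[2,4] 'aaa' = ∅
  T[3,5] 'aaa' = ∅
  T[4,6] 'aaa' = ∅
  T[5,7] 'aaa' = ∅
  T[6,8] 'aaa' = ∅
  T[0,3] 'baaa' = ∅
  T[1,4] 'aaaa' = ∅
  T[2,5] 'aaaa' = ∅
  T[3,6] 'aaaa' = ∅
  T[4,7] 'aaaa' = ∅
  T[5,8] 'aaaa' = ∅
  T[0,4] 'baaaa' = {S}
  T[1,5] 'aaaaa' = ∅
  T[2,6] 'aaaaa' = ∅
  T[3,7] 'aaaaa' = ∅
  T[4,8] 'aaaaa' = ∅
  T[0,5] 'baaaaa' = ∅
  T[1,6] 'aaaaaa' = ∅
  T[2,7] 'aaaaaa' = ∅
  T[3,8] 'aaaaaa' = ∅
  T[0,6] 'baaaaaa' = {S}
  T[1,7] 'aaaaaaa' = ∅
  T[2,8] 'aaaaaaa' = ∅
  T[0,7] 'baaaaaaa' = ∅
  T[1,8] 'aaaaaaaa' = ∅
  T[0,8] 'baaaaaaaa' = {S}

S ∈ T[0,8] ⇒ YES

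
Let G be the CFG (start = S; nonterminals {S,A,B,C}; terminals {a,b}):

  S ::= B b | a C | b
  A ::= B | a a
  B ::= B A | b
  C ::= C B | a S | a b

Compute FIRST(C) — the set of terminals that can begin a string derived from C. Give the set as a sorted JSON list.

FIRST sets, iterate to fixpoint:
pass 1:
  A via A→a a: +{a}
  B via B→b: +{b}
  C via C→a S: +{a}
  S via S→B b: +{b}
  S via S→a C: +{a}
  S: {a,b}  A: {a}  B: {b}  C: {a}
pass 2:
  A via A→B: +{b}
  S: {a,b}  A: {a,b}  B: {b}  C: {a}
pass 3: (stable)
  S: {a,b}  A: {a,b}  B: {b}  C: {a}

FIRST(C) = ["a"]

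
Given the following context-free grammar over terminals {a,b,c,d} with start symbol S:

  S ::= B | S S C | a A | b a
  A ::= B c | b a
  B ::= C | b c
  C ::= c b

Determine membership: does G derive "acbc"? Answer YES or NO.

Convert to CNF:
  S -> S X3 | T0 T1 | T1 T0 | T1 T2 | T2 A
  A -> B T0 | T1 T2
  B -> T0 T1 | T1 T0
  C -> T0 T1
  T0 -> c
  T1 -> b
  T2 -> a
  X3 -> S C

Fill CYK table bottom-up:
  [0..0]={T2}  "a"  orig:{}
  [1..1]={T0}  "c"  orig:{}
  [2..2]={T1}  "b"  orig:{}
  [3..3]={T0}  "c"  orig:{}
  [0..1]=∅  "ac"
  [1..2]={B,C,S}  "cb"
  [2..3]={B,S}  "bc"
  [0..2]=∅  "acb"
  [1..3]={A}  "cbc"
  [0..3]={S}  "acbc"

S ∈ T[0,3] ⇒ YES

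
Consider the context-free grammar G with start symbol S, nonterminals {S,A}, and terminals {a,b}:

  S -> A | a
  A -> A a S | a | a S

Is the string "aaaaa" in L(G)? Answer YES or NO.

CNF form of G:
  S -> A X2 | T0 S | a
  A -> A X1 | T0 S | a
  T0 -> a
  X1 -> T0 S
  X2 -> T0 S

CYK table (by increasing span):
  [0..0]={A,S,T0}  "a"  orig:{A,S}
  [1..1]={A,S,T0}  "a"  orig:{A,S}
  [2..2]={A,S,T0}  "a"  orig:{A,S}
  [3..3]={A,S,T0}  "a"  orig:{A,S}
  [4..4]={A,S,T0}  "a"  orig:{A,S}
  [0..1]={A,S,X1,X2}  "aa"  orig:{A,S}
  [1..2]={A,S,X1,X2}  "aa"  orig:{A,S}
  [2..3]={A,S,X1,X2}  "aa"  orig:{A,S}
  [3..4]={A,S,X1,X2}  "aa"  orig:{A,S}
  [0..2]={A,S,X1,X2}  "aaa"  orig:{A,S}
  [1..3]={A,S,X1,X2}  "aaa"  orig:{A,S}
  [2..4]={A,S,X1,X2}  "aaa"  orig:{A,S}
  [0..3]={A,S,X1,X2}  "aaaa"  orig:{A,S}
  [1..4]={A,S,X1,X2}  "aaaa"  orig:{A,S}
  [0..4]={A,S,X1,X2}  "aaaaa"  orig:{A,S}

S ∈ T[0,4] ⇒ YES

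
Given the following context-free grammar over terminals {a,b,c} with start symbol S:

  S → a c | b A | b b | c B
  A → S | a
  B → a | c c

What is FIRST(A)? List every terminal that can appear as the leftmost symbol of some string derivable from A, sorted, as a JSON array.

Compute FIRST by fixpoint:
round 1:
  A via A→a: +{a}
  B via B→a: +{a}
  B via B→c c: +{c}
  S via S→a c: +{a}
  S via S→b A: +{b}
  S via S→c B: +{c}
  FIRST[S]={a,b,c}  FIRST[A]={a}  FIRST[B]={a,c}
round 2:
  A via A→S: +{b,c}
  FIRST[S]={a,b,c}  FIRST[A]={a,b,c}  FIRST[B]={a,c}
round 3: (stable)
  FIRST[S]={a,b,c}  FIRST[A]={a,b,c}  FIRST[B]={a,c}

FIRST(A) = ["a", "b", "c"]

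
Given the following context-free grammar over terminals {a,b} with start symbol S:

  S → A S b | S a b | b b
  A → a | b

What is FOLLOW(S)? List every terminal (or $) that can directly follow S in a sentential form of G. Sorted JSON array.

Compute FIRST by fixpoint:
iter 1:
  A via A→a: +{a}
  A via A→b: +{b}
  S via S→A S b: +{a,b}
  FIRST(S)={a,b}  FIRST(A)={a,b}
iter 2: — fixpoint
  FIRST(S)={a,b}  FIRST(A)={a,b}

FOLLOW iteration:
FOLLOW(S) := {$}
pass 1:
  S→A S b: FOLLOW(A) ⊇ FIRST(S) = {a,b}; new: +{a,b}
  S→A S b: FOLLOW(S) ⊇ FIRST(b) = {b}; new: +{b}
  S→S a b: FOLLOW(S) ⊇ FIRST(a) = {a}; new: +{a}
  FOLLOW(S)={$,a,b}  FOLLOW(A)={a,b}
pass 2: done
  FOLLOW(S)={$,a,b}  FOLLOW(A)={a,b}

FOLLOW(S) = ["$", "a", "b"]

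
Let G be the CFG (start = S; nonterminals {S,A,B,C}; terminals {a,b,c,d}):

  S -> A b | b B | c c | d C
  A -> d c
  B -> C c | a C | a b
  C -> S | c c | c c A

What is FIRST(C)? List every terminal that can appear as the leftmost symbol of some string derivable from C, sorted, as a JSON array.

FIRST sets, iterate to fixpoint:
pass 1:
  A via A→d c: +{d}
  B via B→a C: +{a}
  C via C→c c: +{c}
  S via S→A b: +{d}
  S via S→b B: +{b}
  S via S→c c: +{c}
  FIRST[S]={b,c,d}  FIRST[A]={d}  FIRST[B]={a}  FIRST[C]={c}
pass 2:
  B via B→C c: +{c}
  C via C→S: +{b,d}
  FIRST[S]={b,c,d}  FIRST[A]={d}  FIRST[B]={a,c}  FIRST[C]={b,c,d}
pass 3:
  B via B→C c: +{b,d}
  FIRST[S]={b,c,d}  FIRST[A]={d}  FIRST[B]={a,b,c,d}  FIRST[C]={b,c,d}
pass 4: done
  FIRST[S]={b,c,d}  FIRST[A]={d}  FIRST[B]={a,b,c,d}  FIRST[C]={b,c,d}

FIRST(C) = ["b", "c", "d"]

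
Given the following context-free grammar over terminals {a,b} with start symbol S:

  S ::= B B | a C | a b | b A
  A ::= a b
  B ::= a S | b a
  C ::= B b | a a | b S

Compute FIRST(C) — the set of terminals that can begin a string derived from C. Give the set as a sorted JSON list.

Compute FIRST by fixpoint:
[1]
  A via A→a b: +{a}
  B via B→a S: +{a}
  B via B→b a: +{b}
  C via C→B b: +{a,b}
  S via S→B B: +{a,b}
  FIRST[S]={a,b}  FIRST[A]={a}  FIRST[B]={a,b}  FIRST[C]={a,b}
[2] (no change)
  FIRST[S]={a,b}  FIRST[A]={a}  FIRST[B]={a,b}  FIRST[C]={a,b}

FIRST(C) = ["a", "b"]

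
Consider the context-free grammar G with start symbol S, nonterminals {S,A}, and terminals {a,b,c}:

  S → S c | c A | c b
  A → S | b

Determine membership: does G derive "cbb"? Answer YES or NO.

Convert to CNF:
  S -> S T0 | T0 A | T0 T1
  A -> S T0 | T0 A | T0 T1 | b
  T0 -> c
  T1 -> b

CYK fill:
  [0..0]={T0}  "c"  orig:{}
  [1..1]={A,T1}  "b"  orig:{A}
  [2..2]={A,T1}  "b"  orig:{A}
  [0..1]={A,S}  "cb"
  [1..2]=∅  "bb"
  [0..2]=∅  "cbb"

S ∉ T[0,2] ⇒ NO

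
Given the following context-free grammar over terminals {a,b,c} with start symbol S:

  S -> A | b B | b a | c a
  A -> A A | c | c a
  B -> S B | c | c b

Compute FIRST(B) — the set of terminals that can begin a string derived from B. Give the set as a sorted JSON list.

FIRST sets, iterate to fixpoint:
iter 1:
  A via A→c: +{c}
  B via B→c: +{c}
  S via S→A: +{c}
  S via S→b B: +{b}
  S: {b,c}  A: {c}  B: {c}
iter 2:
  B via B→S B: +{b}
  S: {b,c}  A: {c}  B: {b,c}
iter 3: (stable)
  S: {b,c}  A: {c}  B: {b,c}

FIRST(B) = ["b", "c"]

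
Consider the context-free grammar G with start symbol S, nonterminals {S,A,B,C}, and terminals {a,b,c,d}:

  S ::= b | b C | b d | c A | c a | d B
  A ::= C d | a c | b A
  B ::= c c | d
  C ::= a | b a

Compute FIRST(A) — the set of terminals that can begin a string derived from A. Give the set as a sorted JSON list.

FIRST iteration:
pass 1:
  A via A→a c: +{a}
  A via A→b A: +{b}
  B via B→c c: +{c}
  B via B→d: +{d}
  C via C→a: +{a}
  C via C→b a: +{b}
  S via S→b: +{b}
  S via S→c A: +{c}
  S via S→d B: +{d}
  S: {b,c,d}  A: {a,b}  B: {c,d}  C: {a,b}
pass 2: (no change)
  S: {b,c,d}  A: {a,b}  B: {c,d}  C: {a,b}

FIRST(A) = ["a", "b"]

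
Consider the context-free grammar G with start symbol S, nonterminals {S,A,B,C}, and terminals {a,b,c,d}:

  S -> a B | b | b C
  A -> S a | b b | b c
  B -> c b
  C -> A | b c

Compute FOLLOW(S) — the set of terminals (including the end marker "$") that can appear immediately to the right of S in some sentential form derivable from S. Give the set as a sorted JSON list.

FIRST iteration:
[1]
  A via A→b b: +{b}
  B via B→c b: +{c}
  C via C→A: +{b}
  S via S→a B: +{a}
  S via S→b: +{b}
  FIRST(S)={a,b}  FIRST(A)={b}  FIRST(B)={c}  FIRST(C)={b}
[2]
  A via A→S a: +{a}
  C via C→A: +{a}
  FIRST(S)={a,b}  FIRST(A)={a,b}  FIRST(B)={c}  FIRST(C)={a,b}
[3] (no change)
  FIRST(S)={a,b}  FIRST(A)={a,b}  FIRST(B)={c}  FIRST(C)={a,b}

FOLLOW iteration:
initialize: $ ∈ FOLLOW(S)
iter 1:
  A→S a: FOLLOW(S) ⊇ FIRST(a) = {a}; new: +{a}
  S→a B: FOLLOW(B) ⊇ FOLLOW(S) ⊇ {$,a}; new: +{$,a}
  S→b C: FOLLOW(C) ⊇ FOLLOW(S) ⊇ {$,a}; new: +{$,a}
  FOLLOW[S]={$,a}  FOLLOW[A]={}  FOLLOW[B]={$,a}  FOLLOW[C]={$,a}
iter 2:
  C→A: FOLLOW(A) ⊇ FOLLOW(C) ⊇ {$,a}; new: +{$,a}
  FOLLOW[S]={$,a}  FOLLOW[A]={$,a}  FOLLOW[B]={$,a}  FOLLOW[C]={$,a}
iter 3: (stable)
  FOLLOW[S]={$,a}  FOLLOW[A]={$,a}  FOLLOW[B]={$,a}  FOLLOW[C]={$,a}

FOLLOW(S) = ["$", "a"]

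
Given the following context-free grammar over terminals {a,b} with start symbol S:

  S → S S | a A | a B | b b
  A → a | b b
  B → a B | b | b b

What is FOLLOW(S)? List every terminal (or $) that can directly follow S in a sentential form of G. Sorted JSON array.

FIRST iteration:
pass 1:
  A via A→a: +{a}
  A via A→b b: +{b}
  B via B→a B: +{a}
  B via B→b: +{b}
  S via S→a A: +{a}
  S via S→b b: +{b}
  S: {a,b}  A: {a,b}  B: {a,b}
pass 2: (stable)
  S: {a,b}  A: {a,b}  B: {a,b}

FOLLOW iteration:
seed FOLLOW(S) with $
[1]
  S→S S: FOLLOW(S) ⊇ FIRST(S) = {a,b}; new: +{a,b}
  S→a A: FOLLOW(A) ⊇ FOLLOW(S) ⊇ {$,a,b}; new: +{$,a,b}
  S→a B: FOLLOW(B) ⊇ FOLLOW(S) ⊇ {$,a,b}; new: +{$,a,b}
  FOLLOW[S]={$,a,b}  FOLLOW[A]={$,a,b}  FOLLOW[B]={$,a,b}
[2] done
  FOLLOW[S]={$,a,b}  FOLLOW[A]={$,a,b}  FOLLOW[B]={$,a,b}

FOLLOW(S) = ["$", "a", "b"]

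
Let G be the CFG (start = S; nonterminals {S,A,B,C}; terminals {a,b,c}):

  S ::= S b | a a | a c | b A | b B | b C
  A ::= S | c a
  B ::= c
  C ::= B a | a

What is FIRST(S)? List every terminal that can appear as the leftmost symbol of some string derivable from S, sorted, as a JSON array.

FIRST iteration:
[1]
  A via A→c a: +{c}
  B via B→c: +{c}
  C via C→B a: +{c}
  C via C→a: +{a}
  S via S→a a: +{a}
  S via S→b A: +{b}
  FIRST(S)={a,b}  FIRST(A)={c}  FIRST(B)={c}  FIRST(C)={a,c}
[2]
  A via A→S: +{a,b}
  FIRST(S)={a,b}  FIRST(A)={a,b,c}  FIRST(B)={c}  FIRST(C)={a,c}
[3] — fixpoint
  FIRST(S)={a,b}  FIRST(A)={a,b,c}  FIRST(B)={c}  FIRST(C)={a,c}

FIRST(S) = ["a", "b"]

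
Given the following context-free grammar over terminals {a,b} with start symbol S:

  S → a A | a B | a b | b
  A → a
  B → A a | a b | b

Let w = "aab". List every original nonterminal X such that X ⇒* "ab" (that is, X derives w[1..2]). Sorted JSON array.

Convert to CNF:
  S -> T0 A | T0 B | T0 T1 | b
  A -> a
  B -> A T0 | T0 T1 | b
  T0 -> a
  T1 -> b

CYK fill, restricted to cells inside w[1..2]:
  T[1,1] 'a' = {A,T0}  orig:{A}
  T[2,2] 'b' = {B,S,T1}  orig:{B,S}
  T[1,2] 'ab' = {B,S}

Original NTs in T[1,2] deriving "ab": ["B", "S"]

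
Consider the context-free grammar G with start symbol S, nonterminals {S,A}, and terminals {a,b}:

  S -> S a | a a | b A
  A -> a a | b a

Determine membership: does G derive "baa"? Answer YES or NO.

CNF form of G:
  S -> S T0 | T0 T0 | T1 A
  A -> T0 T0 | T1 T0
  T0 -> a
  T1 -> b

CYK table (by increasing span):
  cell(0,0) b: {T1}  orig:{}
  cell(1,1) a: {T0}  orig:{}
  cell(2,2) a: {T0}  orig:{}
  cell(0,1) ba: {A}
  cell(1,2) aa: {A,S}
  cell(0,2) baa: {S}

S ∈ T[0,2] ⇒ YES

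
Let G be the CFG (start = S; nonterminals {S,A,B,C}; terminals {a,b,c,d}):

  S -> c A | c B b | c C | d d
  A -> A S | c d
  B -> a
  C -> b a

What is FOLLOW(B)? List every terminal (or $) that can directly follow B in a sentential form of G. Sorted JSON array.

Compute FIRST by fixpoint:
pass 1:
  A via A→c d: +{c}
  B via B→a: +{a}
  C via C→b a: +{b}
  S via S→c A: +{c}
  S via S→d d: +{d}
  S: {c,d}  A: {c}  B: {a}  C: {b}
pass 2: — fixpoint
  S: {c,d}  A: {c}  B: {a}  C: {b}

FOLLOW iteration:
initialize: $ ∈ FOLLOW(S)
iter 1:
  A→A S: FOLLOW(A) ⊇ FIRST(S) = {c,d}; new: +{c,d}
  A→A S: FOLLOW(S) ⊇ FOLLOW(A) ⊇ {c,d}; new: +{c,d}
  S→c A: FOLLOW(A) ⊇ FOLLOW(S) ⊇ {$,c,d}; new: +{$}
  S→c B b: FOLLOW(B) ⊇ FIRST(b) = {b}; new: +{b}
  S→c C: FOLLOW(C) ⊇ FOLLOW(S) ⊇ {$,c,d}; new: +{$,c,d}
  FOLLOW[S]={$,c,d}  FOLLOW[A]={$,c,d}  FOLLOW[B]={b}  FOLLOW[C]={$,c,d}
iter 2: (no change)
  FOLLOW[S]={$,c,d}  FOLLOW[A]={$,c,d}  FOLLOW[B]={b}  FOLLOW[C]={$,c,d}

FOLLOW(B) = ["b"]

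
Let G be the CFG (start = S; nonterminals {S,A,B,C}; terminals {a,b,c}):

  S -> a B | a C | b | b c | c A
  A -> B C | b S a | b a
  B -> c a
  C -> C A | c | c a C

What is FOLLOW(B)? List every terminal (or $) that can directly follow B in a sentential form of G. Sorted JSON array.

FIRST sets, iterate to fixpoint:
round 1:
  A via A→b S a: +{b}
  B via B→c a: +{c}
  C via C→c: +{c}
  S via S→a B: +{a}
  S via S→b: +{b}
  S via S→c A: +{c}
  FIRST[S]={a,b,c}  FIRST[A]={b}  FIRST[B]={c}  FIRST[C]={c}
round 2:
  A via A→B C: +{c}
  FIRST[S]={a,b,c}  FIRST[A]={b,c}  FIRST[B]={c}  FIRST[C]={c}
round 3: done
  FIRST[S]={a,b,c}  FIRST[A]={b,c}  FIRST[B]={c}  FIRST[C]={c}

FOLLOW sets:
FOLLOW(S) := {$}
pass 1:
  A→B C: FOLLOW(B) ⊇ FIRST(C) = {c}; new: +{c}
  A→b S a: FOLLOW(S) ⊇ FIRST(a) = {a}; new: +{a}
  C→C A: FOLLOW(C) ⊇ FIRST(A) = {b,c}; new: +{b,c}
  C→C A: FOLLOW(A) ⊇ FOLLOW(C) ⊇ {b,c}; new: +{b,c}
  S→a B: FOLLOW(B) ⊇ FOLLOW(S) ⊇ {$,a}; new: +{$,a}
  S→a C: FOLLOW(C) ⊇ FOLLOW(S) ⊇ {$,a}; new: +{$,a}
  S→c A: FOLLOW(A) ⊇ FOLLOW(S) ⊇ {$,a}; new: +{$,a}
  S: {$,a}  A: {$,a,b,c}  B: {$,a,c}  C: {$,a,b,c}
pass 2: (no change)
  S: {$,a}  A: {$,a,b,c}  B: {$,a,c}  C: {$,a,b,c}

FOLLOW(B) = ["$", "a", "c"]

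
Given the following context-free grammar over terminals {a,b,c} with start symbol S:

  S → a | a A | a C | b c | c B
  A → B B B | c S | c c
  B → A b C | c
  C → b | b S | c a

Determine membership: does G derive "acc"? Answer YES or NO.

CNF form of G:
  S -> T0 B | T1 T0 | T2 A | T2 C | a
  A -> B X3 | T0 S | T0 T0
  B -> A X4 | c
  C -> T0 T2 | T1 S | b
  T0 -> c
  T1 -> b
  T2 -> a
  X3 -> B B
  X4 -> T1 C

CYK table (by increasing span):
  [0..0]={S,T2}  "a"  orig:{S}
  [1..1]={B,T0}  "c"  orig:{B}
  [2..2]={B,T0}  "c"  orig:{B}
  [0..1]=∅  "ac"
  [1..2]={A,S,X3}  "cc"  orig:{A,S}
  [0..2]={S}  "acc"

S ∈ T[0,2] ⇒ YES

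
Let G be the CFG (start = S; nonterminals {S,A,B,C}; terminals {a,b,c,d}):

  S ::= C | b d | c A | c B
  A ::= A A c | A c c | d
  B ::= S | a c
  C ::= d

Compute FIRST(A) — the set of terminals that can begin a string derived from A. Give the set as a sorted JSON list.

Compute FIRST by fixpoint:
round 1:
  A via A→d: +{d}
  B via B→a c: +{a}
  C via C→d: +{d}
  S via S→C: +{d}
  S via S→b d: +{b}
  S via S→c A: +{c}
  S: {b,c,d}  A: {d}  B: {a}  C: {d}
round 2:
  B via B→S: +{b,c,d}
  S: {b,c,d}  A: {d}  B: {a,b,c,d}  C: {d}
round 3: (no change)
  S: {b,c,d}  A: {d}  B: {a,b,c,d}  C: {d}

FIRST(A) = ["d"]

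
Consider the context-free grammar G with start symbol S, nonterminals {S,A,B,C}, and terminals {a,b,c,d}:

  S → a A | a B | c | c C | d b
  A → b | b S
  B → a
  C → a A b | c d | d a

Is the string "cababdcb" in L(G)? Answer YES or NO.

CNF form of G:
  S -> T1 A | T1 B | T2 C | T3 T0 | c
  A -> T0 S | b
  B -> a
  C -> T1 X4 | T2 T3 | T3 T1
  T0 -> b
  T1 -> a
  T2 -> c
  T3 -> d
  X4 -> A T0

CYK fill:
  cell(0,0) c: {S,T2}  orig:{S}
  cell(1,1) a: {B,T1}  orig:{B}
  cell(2,2) b: {A,T0}  orig:{A}
  cell(3,3) a: {B,T1}  orig:{B}
  cell(4,4) b: {A,T0}  orig:{A}
  cell(5,5) d: {T3}  orig:{}
  cell(6,6) c: {S,T2}  orig:{S}
  cell(7,7) b: {A,T0}  orig:{A}
  cell(0,1) ca: ∅
  cell(1,2) ab: {S}
  cell(2,3) ba: ∅
  cell(3,4) ab: {S}
  cell(4,5) bd: ∅
  cell(5,6) dc: ∅
  cell(6,7) cb: ∅
  cell(0,2) cab: ∅
  cell(1,3) aba: ∅
  cell(2,4) bab: {A}
  cell(3,5) abd: ∅
  cell(4,6) bdc: ∅
  cell(5,7) dcb: ∅
  cell(0,3) caba: ∅
  cell(1,4) abab: {S}
  cell(2,5) babd: ∅
  cell(3,6) abdc: ∅
  cell(4,7) bdcb: ∅
  cell(0,4) cabab: ∅
  cell(1,5) ababd: ∅
  cell(2,6) babdc: ∅
  cell(3,7) abdcb: ∅
  cell(0,5) cababd: ∅
  cell(1,6) ababdc: ∅
  cell(2,7) babdcb: ∅
  cell(0,6) cababdc: ∅
  cell(1,7) ababdcb: ∅
  cell(0,7) cababdcb: ∅

S ∉ T[0,7] ⇒ NO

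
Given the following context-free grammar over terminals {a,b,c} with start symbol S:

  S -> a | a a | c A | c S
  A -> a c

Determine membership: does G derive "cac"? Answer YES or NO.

Convert to CNF:
  S -> T0 T0 | T1 A | T1 S | a
  A -> T0 T1
  T0 -> a
  T1 -> c

CYK fill:
  [0..0]={T1}  "c"  orig:{}
  [1..1]={S,T0}  "a"  orig:{S}
  [2..2]={T1}  "c"  orig:{}
  [0..1]={S}  "ca"
  [1..2]={A}  "ac"
  [0..2]={S}  "cac"

S ∈ T[0,2] ⇒ YES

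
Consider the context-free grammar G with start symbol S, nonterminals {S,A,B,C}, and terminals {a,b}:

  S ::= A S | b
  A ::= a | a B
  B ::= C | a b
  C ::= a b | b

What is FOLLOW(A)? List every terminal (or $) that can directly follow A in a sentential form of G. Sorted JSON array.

Compute FIRST by fixpoint:
iter 1:
  A via A→a: +{a}
  B via B→a b: +{a}
  C via C→a b: +{a}
  C via C→b: +{b}
  S via S→A S: +{a}
  S via S→b: +{b}
  FIRST[S]={a,b}  FIRST[A]={a}  FIRST[B]={a}  FIRST[C]={a,b}
iter 2:
  B via B→C: +{b}
  FIRST[S]={a,b}  FIRST[A]={a}  FIRST[B]={a,b}  FIRST[C]={a,b}
iter 3: done
  FIRST[S]={a,b}  FIRST[A]={a}  FIRST[B]={a,b}  FIRST[C]={a,b}

Compute FOLLOW by fixpoint:
seed FOLLOW(S) with $
iter 1:
  S→A S: FOLLOW(A) ⊇ FIRST(S) = {a,b}; new: +{a,b}
  FOLLOW(S)={$}  FOLLOW(A)={a,b}  FOLLOW(B)={}  FOLLOW(C)={}
iter 2:
  A→a B: FOLLOW(B) ⊇ FOLLOW(A) ⊇ {a,b}; new: +{a,b}
  B→C: FOLLOW(C) ⊇ FOLLOW(B) ⊇ {a,b}; new: +{a,b}
  FOLLOW(S)={$}  FOLLOW(A)={a,b}  FOLLOW(B)={a,b}  FOLLOW(C)={a,b}
iter 3: (stable)
  FOLLOW(S)={$}  FOLLOW(A)={a,b}  FOLLOW(B)={a,b}  FOLLOW(C)={a,b}

FOLLOW(A) = ["a", "b"]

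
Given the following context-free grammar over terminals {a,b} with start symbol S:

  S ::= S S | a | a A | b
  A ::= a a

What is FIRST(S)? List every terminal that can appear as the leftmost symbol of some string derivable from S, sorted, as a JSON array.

FIRST sets, iterate to fixpoint:
[1]
  A via A→a a: +{a}
  S via S→a: +{a}
  S via S→b: +{b}
  S: {a,b}  A: {a}
[2] — fixpoint
  S: {a,b}  A: {a}

FIRST(S) = ["a", "b"]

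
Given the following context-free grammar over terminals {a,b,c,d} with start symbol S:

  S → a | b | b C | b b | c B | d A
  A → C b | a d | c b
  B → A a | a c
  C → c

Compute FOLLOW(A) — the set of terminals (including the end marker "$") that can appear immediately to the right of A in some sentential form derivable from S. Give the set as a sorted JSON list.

FIRST iteration:
[1]
  A via A→a d: +{a}
  A via A→c b: +{c}
  B via B→A a: +{a,c}
  C via C→c: +{c}
  S via S→a: +{a}
  S via S→b: +{b}
  S via S→c B: +{c}
  S via S→d A: +{d}
  S: {a,b,c,d}  A: {a,c}  B: {a,c}  C: {c}
[2] done
  S: {a,b,c,d}  A: {a,c}  B: {a,c}  C: {c}

FOLLOW sets:
seed FOLLOW(S) with $
round 1:
  A→C b: FOLLOW(C) ⊇ FIRST(b) = {b}; new: +{b}
  B→A a: FOLLOW(A) ⊇ FIRST(a) = {a}; new: +{a}
  S→b C: FOLLOW(C) ⊇ FOLLOW(S) ⊇ {$}; new: +{$}
  S→c B: FOLLOW(B) ⊇ FOLLOW(S) ⊇ {$}; new: +{$}
  S→d A: FOLLOW(A) ⊇ FOLLOW(S) ⊇ {$}; new: +{$}
  FOLLOW(S)={$}  FOLLOW(A)={$,a}  FOLLOW(B)={$}  FOLLOW(C)={$,b}
round 2: done
  FOLLOW(S)={$}  FOLLOW(A)={$,a}  FOLLOW(B)={$}  FOLLOW(C)={$,b}

FOLLOW(A) = ["$", "a"]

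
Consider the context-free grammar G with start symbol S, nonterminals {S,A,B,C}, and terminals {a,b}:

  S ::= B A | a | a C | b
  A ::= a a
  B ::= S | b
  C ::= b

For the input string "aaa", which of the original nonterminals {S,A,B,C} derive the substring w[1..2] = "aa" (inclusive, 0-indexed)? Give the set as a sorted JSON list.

CNF form of G:
  S -> B A | T0 C | a | b
  A -> T0 T0
  B -> B A | T0 C | a | b
  C -> b
  T0 -> a

CYK table (by increasing span) — only the sub-triangle for w[1..2]:
  [1..1]={B,S,T0}  "a"  orig:{B,S}
  [2..2]={B,S,T0}  "a"  orig:{B,S}
  [1..2]={A}  "aa"

Original NTs in T[1,2] deriving "aa": ["A"]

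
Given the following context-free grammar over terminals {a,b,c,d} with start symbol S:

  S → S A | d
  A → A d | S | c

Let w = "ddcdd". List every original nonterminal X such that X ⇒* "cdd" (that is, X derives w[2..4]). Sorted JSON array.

CNF form of G:
  S -> S A | d
  A -> A T0 | S A | c | d
  T0 -> d

CYK table (by increasing span), restricted to cells inside w[2..4]:
  [2..2]={A}  "c"
  [3..3]={A,S,T0}  "d"  orig:{A,S}
  [4..4]={A,S,T0}  "d"  orig:{A,S}
  [2..3]={A}  "cd"
  [3..4]={A,S}  "dd"
  [2..4]={A}  "cdd"

Original NTs in T[2,4] deriving "cdd": ["A"]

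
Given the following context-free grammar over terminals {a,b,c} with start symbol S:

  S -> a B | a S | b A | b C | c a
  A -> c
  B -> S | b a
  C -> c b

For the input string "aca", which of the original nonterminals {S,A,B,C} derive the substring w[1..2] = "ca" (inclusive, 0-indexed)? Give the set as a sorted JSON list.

CNF form of G:
  S -> T0 B | T0 S | T1 A | T1 C | T2 T0
  A -> c
  B -> T0 B | T0 S | T1 A | T1 C | T1 T0 | T2 T0
  C -> T2 T1
  T0 -> a
  T1 -> b
  T2 -> c

CYK fill (cells [i..j] with 1 ≤ i ≤ j ≤ 2 only):
  [1..1]={A,T2}  "c"  orig:{A}
  [2..2]={T0}  "a"  orig:{}
  [1..2]={B,S}  "ca"

Original NTs in T[1,2] deriving "ca": ["B", "S"]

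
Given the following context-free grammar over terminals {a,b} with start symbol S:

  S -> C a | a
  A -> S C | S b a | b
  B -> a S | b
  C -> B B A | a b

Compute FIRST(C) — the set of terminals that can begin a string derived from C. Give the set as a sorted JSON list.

FIRST sets, iterate to fixpoint:
round 1:
  A via A→b: +{b}
  B via B→a S: +{a}
  B via B→b: +{b}
  C via C→B B A: +{a,b}
  S via S→C a: +{a,b}
  FIRST[S]={a,b}  FIRST[A]={b}  FIRST[B]={a,b}  FIRST[C]={a,b}
round 2:
  A via A→S C: +{a}
  FIRST[S]={a,b}  FIRST[A]={a,b}  FIRST[B]={a,b}  FIRST[C]={a,b}
round 3: done
  FIRST[S]={a,b}  FIRST[A]={a,b}  FIRST[B]={a,b}  FIRST[C]={a,b}

FIRST(C) = ["a", "b"]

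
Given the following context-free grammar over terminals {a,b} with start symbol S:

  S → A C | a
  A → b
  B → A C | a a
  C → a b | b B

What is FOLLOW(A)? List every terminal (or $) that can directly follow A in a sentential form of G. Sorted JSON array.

FIRST iteration:
round 1:
  A via A→b: +{b}
  B via B→A C: +{b}
  B via B→a a: +{a}
  C via C→a b: +{a}
  C via C→b B: +{b}
  S via S→A C: +{b}
  S via S→a: +{a}
  FIRST(S)={a,b}  FIRST(A)={b}  FIRST(B)={a,b}  FIRST(C)={a,b}
round 2: (stable)
  FIRST(S)={a,b}  FIRST(A)={b}  FIRST(B)={a,b}  FIRST(C)={a,b}

Compute FOLLOW by fixpoint:
initialize: $ ∈ FOLLOW(S)
round 1:
  B→A C: FOLLOW(A) ⊇ FIRST(C) = {a,b}; new: +{a,b}
  S→A C: FOLLOW(C) ⊇ FOLLOW(S) ⊇ {$}; new: +{$}
  FOLLOW[S]={$}  FOLLOW[A]={a,b}  FOLLOW[B]={}  FOLLOW[C]={$}
round 2:
  C→b B: FOLLOW(B) ⊇ FOLLOW(C) ⊇ {$}; new: +{$}
  FOLLOW[S]={$}  FOLLOW[A]={a,b}  FOLLOW[B]={$}  FOLLOW[C]={$}
round 3: — fixpoint
  FOLLOW[S]={$}  FOLLOW[A]={a,b}  FOLLOW[B]={$}  FOLLOW[C]={$}

FOLLOW(A) = ["a", "b"]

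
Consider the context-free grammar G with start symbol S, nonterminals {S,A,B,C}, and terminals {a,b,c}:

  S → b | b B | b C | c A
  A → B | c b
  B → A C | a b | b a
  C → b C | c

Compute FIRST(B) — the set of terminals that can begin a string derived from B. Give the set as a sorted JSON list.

Compute FIRST by fixpoint:
pass 1:
  A via A→c b: +{c}
  B via B→A C: +{c}
  B via B→a b: +{a}
  B via B→b a: +{b}
  C via C→b C: +{b}
  C via C→c: +{c}
  S via S→b: +{b}
  S via S→c A: +{c}
  S: {b,c}  A: {c}  B: {a,b,c}  C: {b,c}
pass 2:
  A via A→B: +{a,b}
  S: {b,c}  A: {a,b,c}  B: {a,b,c}  C: {b,c}
pass 3: (stable)
  S: {b,c}  A: {a,b,c}  B: {a,b,c}  C: {b,c}

FIRST(B) = ["a", "b", "c"]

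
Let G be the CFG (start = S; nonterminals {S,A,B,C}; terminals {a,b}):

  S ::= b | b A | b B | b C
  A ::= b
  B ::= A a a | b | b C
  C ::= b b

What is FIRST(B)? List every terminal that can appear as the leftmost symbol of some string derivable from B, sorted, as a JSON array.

Compute FIRST by fixpoint:
[1]
  A via A→b: +{b}
  B via B→A a a: +{b}
  C via C→b b: +{b}
  S via S→b: +{b}
  S: {b}  A: {b}  B: {b}  C: {b}
[2] (stable)
  S: {b}  A: {b}  B: {b}  C: {b}

FIRST(B) = ["b"]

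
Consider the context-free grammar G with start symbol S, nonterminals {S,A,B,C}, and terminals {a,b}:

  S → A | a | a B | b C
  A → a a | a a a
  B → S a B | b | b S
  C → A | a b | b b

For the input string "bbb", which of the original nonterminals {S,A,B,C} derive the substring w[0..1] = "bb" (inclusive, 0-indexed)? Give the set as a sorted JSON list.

CNF form of G:
  S -> T0 B | T0 T0 | T0 X5 | T1 C | a
  A -> T0 T0 | T0 X2
  B -> S X3 | T1 S | b
  C -> T0 T0 | T0 T1 | T0 X4 | T1 T1
  T0 -> a
  T1 -> b
  X2 -> T0 T0
  X3 -> T0 B
  X4 -> T0 T0
  X5 -> T0 T0

CYK table (by increasing span), restricted to cells inside w[0..1]:
  cell(0,0) b: {B,T1}  orig:{B}
  cell(1,1) b: {B,T1}  orig:{B}
  cell(0,1) bb: {C}

Original NTs in T[0,1] deriving "bb": ["C"]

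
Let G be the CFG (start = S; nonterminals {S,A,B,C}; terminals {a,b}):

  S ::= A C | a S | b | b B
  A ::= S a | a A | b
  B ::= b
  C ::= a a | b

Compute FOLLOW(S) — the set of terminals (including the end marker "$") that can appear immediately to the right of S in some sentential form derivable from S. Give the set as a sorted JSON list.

FIRST sets, iterate to fixpoint:
pass 1:
  A via A→a A: +{a}
  A via A→b: +{b}
  B via B→b: +{b}
  C via C→a a: +{a}
  C via C→b: +{b}
  S via S→A C: +{a,b}
  S: {a,b}  A: {a,b}  B: {b}  C: {a,b}
pass 2: — fixpoint
  S: {a,b}  A: {a,b}  B: {b}  C: {a,b}

FOLLOW sets:
FOLLOW(S) := {$}
pass 1:
  A→S a: FOLLOW(S) ⊇ FIRST(a) = {a}; new: +{a}
  S→A C: FOLLOW(A) ⊇ FIRST(C) = {a,b}; new: +{a,b}
  S→A C: FOLLOW(C) ⊇ FOLLOW(S) ⊇ {$,a}; new: +{$,a}
  S→b B: FOLLOW(B) ⊇ FOLLOW(S) ⊇ {$,a}; new: +{$,a}
  S: {$,a}  A: {a,b}  B: {$,a}  C: {$,a}
pass 2: (no change)
  S: {$,a}  A: {a,b}  B: {$,a}  C: {$,a}

FOLLOW(S) = ["$", "a"]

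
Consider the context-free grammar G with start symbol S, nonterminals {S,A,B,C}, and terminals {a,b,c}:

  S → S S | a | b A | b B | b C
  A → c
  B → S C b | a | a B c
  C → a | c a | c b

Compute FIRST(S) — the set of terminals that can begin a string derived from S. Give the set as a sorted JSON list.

FIRST sets, iterate to fixpoint:
[1]
  A via A→c: +{c}
  B via B→a: +{a}
  C via C→a: +{a}
  C via C→c a: +{c}
  S via S→a: +{a}
  S via S→b A: +{b}
  FIRST[S]={a,b}  FIRST[A]={c}  FIRST[B]={a}  FIRST[C]={a,c}
[2]
  B via B→S C b: +{b}
  FIRST[S]={a,b}  FIRST[A]={c}  FIRST[B]={a,b}  FIRST[C]={a,c}
[3] (no change)
  FIRST[S]={a,b}  FIRST[A]={c}  FIRST[B]={a,b}  FIRST[C]={a,c}

FIRST(S) = ["a", "b"]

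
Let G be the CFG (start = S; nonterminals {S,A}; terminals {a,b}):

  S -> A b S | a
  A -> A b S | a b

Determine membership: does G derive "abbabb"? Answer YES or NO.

CNF form of G:
  S -> A X3 | a
  A -> A X2 | T1 T0
  T0 -> b
  T1 -> a
  X2 -> T0 S
  X3 -> T0 S

Fill CYK table bottom-up:
  cell(0,0) a: {S,T1}  orig:{S}
  cell(1,1) b: {T0}  orig:{}
  cell(2,2) b: {T0}  orig:{}
  cell(3,3) a: {S,T1}  orig:{S}
  cell(4,4) b: {T0}  orig:{}
  cell(5,5) b: {T0}  orig:{}
  cell(0,1) ab: {A}
  cell(1,2) bb: ∅
  cell(2,3) ba: {X2,X3}  orig:{}
  cell(3,4) ab: {A}
  cell(4,5) bb: ∅
  cell(0,2) abb: ∅
  cell(1,3) bba: ∅
  cell(2,4) bab: ∅
  cell(3,5) abb: ∅
  cell(0,3) abba: {A,S}
  cell(1,4) bbab: ∅
  cell(2,5) babb: ∅
  cell(0,4) abbab: ∅
  cell(1,5) bbabb: ∅
  cell(0,5) abbabb: ∅

S ∉ T[0,5] ⇒ NO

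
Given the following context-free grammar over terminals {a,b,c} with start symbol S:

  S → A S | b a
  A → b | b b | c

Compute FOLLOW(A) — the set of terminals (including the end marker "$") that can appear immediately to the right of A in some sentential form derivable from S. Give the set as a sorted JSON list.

FIRST sets, iterate to fixpoint:
round 1:
  A via A→b: +{b}
  A via A→c: +{c}
  S via S→A S: +{b,c}
  S: {b,c}  A: {b,c}
round 2: (stable)
  S: {b,c}  A: {b,c}

FOLLOW sets:
initialize: $ ∈ FOLLOW(S)
[1]
  S→A S: FOLLOW(A) ⊇ FIRST(S) = {b,c}; new: +{b,c}
  FOLLOW[S]={$}  FOLLOW[A]={b,c}
[2] — fixpoint
  FOLLOW[S]={$}  FOLLOW[A]={b,c}

FOLLOW(A) = ["b", "c"]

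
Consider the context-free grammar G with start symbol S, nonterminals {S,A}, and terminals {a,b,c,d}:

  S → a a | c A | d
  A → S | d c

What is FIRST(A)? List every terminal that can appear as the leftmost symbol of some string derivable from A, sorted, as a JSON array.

Compute FIRST by fixpoint:
iter 1:
  A via A→d c: +{d}
  S via S→a a: +{a}
  S via S→c A: +{c}
  S via S→d: +{d}
  FIRST(S)={a,c,d}  FIRST(A)={d}
iter 2:
  A via A→S: +{a,c}
  FIRST(S)={a,c,d}  FIRST(A)={a,c,d}
iter 3: (no change)
  FIRST(S)={a,c,d}  FIRST(A)={a,c,d}

FIRST(A) = ["a", "c", "d"]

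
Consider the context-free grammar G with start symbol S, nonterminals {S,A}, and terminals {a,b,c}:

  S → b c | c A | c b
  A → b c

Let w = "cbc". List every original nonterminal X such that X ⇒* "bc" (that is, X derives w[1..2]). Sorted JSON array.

Convert to CNF:
  S -> T0 T1 | T1 A | T1 T0
  A -> T0 T1
  T0 -> b
  T1 -> c

CYK table (by increasing span) (cells [i..j] with 1 ≤ i ≤ j ≤ 2 only):
  T[1,1] 'b' = {T0}  orig:{}
  T[2,2] 'c' = {T1}  orig:{}
  T[1,2] 'bc' = {A,S}

Original NTs in T[1,2] deriving "bc": ["A", "S"]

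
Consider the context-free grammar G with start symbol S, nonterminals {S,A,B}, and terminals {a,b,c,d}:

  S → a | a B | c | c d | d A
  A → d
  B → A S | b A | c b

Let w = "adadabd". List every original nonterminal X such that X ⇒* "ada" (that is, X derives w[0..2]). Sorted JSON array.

CNF form of G:
  S -> T1 T3 | T2 B | T3 A | a | c
  A -> d
  B -> A S | T0 A | T1 T0
  T0 -> b
  T1 -> c
  T2 -> a
  T3 -> d

CYK table (by increasing span) (cells [i..j] with 0 ≤ i ≤ j ≤ 2 only):
  T[0,0] 'a' = {S,T2}  orig:{S}
  T[1,1] 'd' = {A,T3}  orig:{A}
  T[2,2] 'a' = {S,T2}  orig:{S}
  T[0,1] 'ad' = ∅
  T[1,2] 'da' = {B}
  T[0,2] 'ada' = {S}

Original NTs in T[0,2] deriving "ada": ["S"]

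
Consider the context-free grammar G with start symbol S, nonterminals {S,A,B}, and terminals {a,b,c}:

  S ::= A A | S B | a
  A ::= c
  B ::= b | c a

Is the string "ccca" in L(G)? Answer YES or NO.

Convert to CNF:
  S -> A A | S B | a
  A -> c
  B -> T0 T1 | b
  T0 -> c
  T1 -> a

Fill CYK table bottom-up:
  [0..0]={A,T0}  "c"  orig:{A}
  [1..1]={A,T0}  "c"  orig:{A}
  [2..2]={A,T0}  "c"  orig:{A}
  [3..3]={S,T1}  "a"  orig:{S}
  [0..1]={S}  "cc"
  [1..2]={S}  "cc"
  [2..3]={B}  "ca"
  [0..2]=∅  "ccc"
  [1..3]=∅  "cca"
  [0..3]={S}  "ccca"

S ∈ T[0,3] ⇒ YES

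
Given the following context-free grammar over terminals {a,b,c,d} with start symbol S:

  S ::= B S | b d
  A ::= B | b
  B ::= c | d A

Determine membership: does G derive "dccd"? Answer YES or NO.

Convert to CNF:
  S -> B S | T1 T0
  A -> T0 A | b | c
  B -> T0 A | c
  T0 -> d
  T1 -> b

CYK table (by increasing span):
  T[0,0] 'd' = {T0}  orig:{}
  T[1,1] 'c' = {A,B}
  T[2,2] 'c' = {A,B}
  T[3,3] 'd' = {T0}  orig:{}
  T[0,1] 'dc' = {A,B}
  T[1,2] 'cc' = ∅
  T[2,3] 'cd' = ∅
  T[0,2] 'dcc' = ∅
  T[1,3] 'ccd' = ∅
  T[0,3] 'dccd' = ∅

S ∉ T[0,3] ⇒ NO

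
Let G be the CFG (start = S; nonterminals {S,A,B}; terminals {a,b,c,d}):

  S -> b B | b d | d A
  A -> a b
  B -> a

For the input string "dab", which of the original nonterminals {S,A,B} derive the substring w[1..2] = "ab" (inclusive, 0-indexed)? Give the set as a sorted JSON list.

CNF form of G:
  S -> T1 B | T1 T2 | T2 A
  A -> T0 T1
  B -> a
  T0 -> a
  T1 -> b
  T2 -> d

CYK table (by increasing span) — only the sub-triangle for w[1..2]:
  T[1,1] 'a' = {B,T0}  orig:{B}
  T[2,2] 'b' = {T1}  orig:{}
  T[1,2] 'ab' = {A}

Original NTs in T[1,2] deriving "ab": ["A"]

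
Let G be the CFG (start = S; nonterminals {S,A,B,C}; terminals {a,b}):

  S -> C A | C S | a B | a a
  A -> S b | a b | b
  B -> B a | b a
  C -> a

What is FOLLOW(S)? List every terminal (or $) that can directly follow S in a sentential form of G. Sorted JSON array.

Compute FIRST by fixpoint:
iter 1:
  A via A→a b: +{a}
  A via A→b: +{b}
  B via B→b a: +{b}
  C via C→a: +{a}
  S via S→C A: +{a}
  FIRST[S]={a}  FIRST[A]={a,b}  FIRST[B]={b}  FIRST[C]={a}
iter 2: (no change)
  FIRST[S]={a}  FIRST[A]={a,b}  FIRST[B]={b}  FIRST[C]={a}

FOLLOW iteration:
seed FOLLOW(S) with $
iter 1:
  A→S b: FOLLOW(S) ⊇ FIRST(b) = {b}; new: +{b}
  B→B a: FOLLOW(B) ⊇ FIRST(a) = {a}; new: +{a}
  S→C A: FOLLOW(C) ⊇ FIRST(A) = {a,b}; new: +{a,b}
  S→C A: FOLLOW(A) ⊇ FOLLOW(S) ⊇ {$,b}; new: +{$,b}
  S→a B: FOLLOW(B) ⊇ FOLLOW(S) ⊇ {$,b}; new: +{$,b}
  FOLLOW[S]={$,b}  FOLLOW[A]={$,b}  FOLLOW[B]={$,a,b}  FOLLOW[C]={a,b}
iter 2: done
  FOLLOW[S]={$,b}  FOLLOW[A]={$,b}  FOLLOW[B]={$,a,b}  FOLLOW[C]={a,b}

FOLLOW(S) = ["$", "b"]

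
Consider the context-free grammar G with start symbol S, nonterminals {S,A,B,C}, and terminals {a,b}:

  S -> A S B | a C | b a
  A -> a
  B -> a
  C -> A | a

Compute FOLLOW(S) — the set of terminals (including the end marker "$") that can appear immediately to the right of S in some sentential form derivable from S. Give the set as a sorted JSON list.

FIRST sets, iterate to fixpoint:
[1]
  A via A→a: +{a}
  B via B→a: +{a}
  C via C→A: +{a}
  S via S→A S B: +{a}
  S via S→b a: +{b}
  S: {a,b}  A: {a}  B: {a}  C: {a}
[2] (no change)
  S: {a,b}  A: {a}  B: {a}  C: {a}

FOLLOW iteration:
initialize: $ ∈ FOLLOW(S)
iter 1:
  S→A S B: FOLLOW(A) ⊇ FIRST(S) = {a,b}; new: +{a,b}
  S→A S B: FOLLOW(S) ⊇ FIRST(B) = {a}; new: +{a}
  S→A S B: FOLLOW(B) ⊇ FOLLOW(S) ⊇ {$,a}; new: +{$,a}
  S→a C: FOLLOW(C) ⊇ FOLLOW(S) ⊇ {$,a}; new: +{$,a}
  S: {$,a}  A: {a,b}  B: {$,a}  C: {$,a}
iter 2:
  C→A: FOLLOW(A) ⊇ FOLLOW(C) ⊇ {$,a}; new: +{$}
  S: {$,a}  A: {$,a,b}  B: {$,a}  C: {$,a}
iter 3: (stable)
  S: {$,a}  A: {$,a,b}  B: {$,a}  C: {$,a}

FOLLOW(S) = ["$", "a"]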